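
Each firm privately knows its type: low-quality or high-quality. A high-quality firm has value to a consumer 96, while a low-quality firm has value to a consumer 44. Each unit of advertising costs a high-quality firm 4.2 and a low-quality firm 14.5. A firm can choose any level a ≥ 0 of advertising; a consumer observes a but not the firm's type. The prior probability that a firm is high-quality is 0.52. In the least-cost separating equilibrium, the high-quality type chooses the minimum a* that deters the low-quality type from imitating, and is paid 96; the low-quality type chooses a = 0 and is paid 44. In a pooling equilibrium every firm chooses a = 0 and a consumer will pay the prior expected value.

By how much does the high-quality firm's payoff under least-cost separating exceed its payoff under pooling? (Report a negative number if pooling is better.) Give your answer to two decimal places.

Least-cost separating signal: a* solves 44 = 96 − 14.5·a*, so a* = (96 − 44)/14.5 ≈ 3.5862.
High-quality type's separating payoff: 96 − 4.2 × a* = 96 − 4.2 × (96 − 44)/14.5 = 96 − 218.4/14.5 ≈ 80.9379.
Pooling payoff: 0.52 × 96 + 0.48 × 44 = 71.04.
Difference: 80.9379 − 71.04 = 9.8979, i.e. 9.90 to two decimal places.
The high-quality type prefers to separate.

9.90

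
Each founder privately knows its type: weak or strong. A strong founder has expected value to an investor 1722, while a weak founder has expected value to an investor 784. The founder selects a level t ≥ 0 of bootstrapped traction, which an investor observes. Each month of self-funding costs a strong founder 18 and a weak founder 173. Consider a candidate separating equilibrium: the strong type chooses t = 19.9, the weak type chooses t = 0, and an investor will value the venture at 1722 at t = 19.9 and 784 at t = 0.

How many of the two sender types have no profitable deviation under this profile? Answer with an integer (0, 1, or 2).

Strong type: signal → 1722 − 18 × 19.9 = 1363.8; deviate to 0 → 784. IC holds (1363.8 ≥ 784).
Weak type: stay at 0 → 784; mimic → 1722 − 173 × 19.9 = -1720.7. IC holds (784 ≥ -1720.7).
2 of 2 constraints hold, so this is a separating equilibrium.

2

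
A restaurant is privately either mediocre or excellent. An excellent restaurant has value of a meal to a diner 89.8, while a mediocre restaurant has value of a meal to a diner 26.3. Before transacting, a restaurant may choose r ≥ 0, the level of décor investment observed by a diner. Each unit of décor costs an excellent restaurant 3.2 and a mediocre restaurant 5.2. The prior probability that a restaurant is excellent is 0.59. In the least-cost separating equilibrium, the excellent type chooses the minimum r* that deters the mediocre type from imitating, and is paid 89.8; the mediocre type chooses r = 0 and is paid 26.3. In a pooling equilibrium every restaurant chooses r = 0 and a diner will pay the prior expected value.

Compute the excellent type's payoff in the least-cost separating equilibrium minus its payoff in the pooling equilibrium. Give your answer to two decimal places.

Least-cost separating signal: r* solves 26.3 = 89.8 − 5.2·r*, so r* = (89.8 − 26.3)/5.2 ≈ 12.2115.
Excellent type's separating payoff: 89.8 − 3.2 × r* = 89.8 − 3.2 × (89.8 − 26.3)/5.2 = 89.8 − 203.2/5.2 ≈ 50.7231.
Pooling payoff: 0.59 × 89.8 + 0.41 × 26.3 = 63.765.
Difference: 50.7231 − 63.765 = -13.0419, i.e. -13.04 to two decimal places.
The excellent type would prefer the pooling outcome.

-13.04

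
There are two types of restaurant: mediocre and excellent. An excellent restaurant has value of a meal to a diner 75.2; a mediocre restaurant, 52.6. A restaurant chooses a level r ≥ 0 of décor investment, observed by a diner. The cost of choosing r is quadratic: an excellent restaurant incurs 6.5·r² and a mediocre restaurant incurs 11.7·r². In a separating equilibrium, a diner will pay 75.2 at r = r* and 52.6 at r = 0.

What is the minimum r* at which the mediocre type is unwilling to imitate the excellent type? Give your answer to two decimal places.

1.39

The mediocre type at r = 0 receives 52.6; imitating at r* yields 75.2 − 11.7·r*².
Indifference: 52.6 = 75.2 − 11.7·r*², so r*² = (75.2 − 52.6) / 11.7 ≈ 1.9316.
r* = √1.9316 ≈ 1.39.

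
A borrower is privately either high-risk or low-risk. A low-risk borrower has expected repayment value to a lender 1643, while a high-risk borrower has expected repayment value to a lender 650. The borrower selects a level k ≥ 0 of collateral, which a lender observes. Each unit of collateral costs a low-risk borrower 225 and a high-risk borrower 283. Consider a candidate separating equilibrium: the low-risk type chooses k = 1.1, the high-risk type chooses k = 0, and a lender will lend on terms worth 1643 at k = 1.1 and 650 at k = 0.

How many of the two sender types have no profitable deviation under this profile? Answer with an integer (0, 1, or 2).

High-risk type: stay at 0 → 650; mimic → 1643 − 283 × 1.1 = 1331.7. IC fails (650 < 1331.7).
Low-risk type: signal → 1643 − 225 × 1.1 = 1395.5; deviate to 0 → 650. IC holds (1395.5 ≥ 650).
1 of 2 constraints hold, so this profile is not an equilibrium.

1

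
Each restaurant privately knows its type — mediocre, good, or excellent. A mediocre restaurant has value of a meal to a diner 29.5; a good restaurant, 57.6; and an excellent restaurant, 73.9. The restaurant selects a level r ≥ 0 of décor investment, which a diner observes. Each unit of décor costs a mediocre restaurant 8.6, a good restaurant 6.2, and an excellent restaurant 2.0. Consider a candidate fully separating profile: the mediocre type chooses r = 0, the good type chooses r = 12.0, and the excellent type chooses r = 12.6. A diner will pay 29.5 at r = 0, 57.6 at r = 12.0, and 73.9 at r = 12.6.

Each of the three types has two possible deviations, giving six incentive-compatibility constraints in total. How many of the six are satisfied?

4

Good (own payoff 57.6 − 6.2×12.0 = -16.8): to r=0 gives 29.5 → profitable ✗; to r=12.6 gives 73.9 − 6.2×12.6 = -4.22 → profitable ✗.
Mediocre (own payoff 29.5): to r=12.0 gives 57.6 − 8.6×12.0 = -45.6 → no gain ✓; to r=12.6 gives 73.9 − 8.6×12.6 = -34.46 → no gain ✓.
Excellent (own payoff 73.9 − 2.0×12.6 = 48.7): to r=0 gives 29.5 → no gain ✓; to r=12.0 gives 57.6 − 2.0×12.0 = 33.6 → no gain ✓.
4 of the 6 constraints hold; not an equilibrium.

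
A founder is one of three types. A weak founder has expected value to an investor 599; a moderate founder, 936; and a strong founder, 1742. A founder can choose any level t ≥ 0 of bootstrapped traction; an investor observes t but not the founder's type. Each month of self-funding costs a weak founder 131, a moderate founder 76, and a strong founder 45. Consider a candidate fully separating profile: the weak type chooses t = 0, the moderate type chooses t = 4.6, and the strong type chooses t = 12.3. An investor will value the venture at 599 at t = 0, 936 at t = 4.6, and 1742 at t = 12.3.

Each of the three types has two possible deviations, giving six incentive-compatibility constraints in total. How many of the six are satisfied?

4

Weak (own payoff 599): to t=4.6 gives 936 − 131×4.6 = 333.4 → no gain ✓; to t=12.3 gives 1742 − 131×12.3 = 130.7 → no gain ✓.
Moderate (own payoff 936 − 76×4.6 = 586.4): to t=0 gives 599 → profitable ✗; to t=12.3 gives 1742 − 76×12.3 = 807.2 → profitable ✗.
Strong (own payoff 1742 − 45×12.3 = 1188.5): to t=0 gives 599 → no gain ✓; to t=4.6 gives 936 − 45×4.6 = 729 → no gain ✓.
4 of the 6 constraints hold; not an equilibrium.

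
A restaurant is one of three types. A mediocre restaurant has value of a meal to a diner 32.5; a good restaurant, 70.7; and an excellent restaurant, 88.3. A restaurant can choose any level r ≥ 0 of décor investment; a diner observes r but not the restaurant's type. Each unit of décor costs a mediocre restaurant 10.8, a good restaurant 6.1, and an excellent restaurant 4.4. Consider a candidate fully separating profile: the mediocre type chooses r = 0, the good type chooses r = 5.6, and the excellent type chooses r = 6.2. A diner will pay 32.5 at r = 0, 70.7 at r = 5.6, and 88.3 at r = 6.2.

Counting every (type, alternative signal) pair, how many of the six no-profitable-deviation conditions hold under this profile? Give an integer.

5

Mediocre (own payoff 32.5): to r=5.6 gives 70.7 − 10.8×5.6 = 10.22 → no gain ✓; to r=6.2 gives 88.3 − 10.8×6.2 = 21.34 → no gain ✓.
Excellent (own payoff 88.3 − 4.4×6.2 = 61.02): to r=0 gives 32.5 → no gain ✓; to r=5.6 gives 70.7 − 4.4×5.6 = 46.06 → no gain ✓.
Good (own payoff 70.7 − 6.1×5.6 = 36.54): to r=0 gives 32.5 → no gain ✓; to r=6.2 gives 88.3 − 6.1×6.2 = 50.48 → profitable ✗.
5 of the 6 constraints hold; not an equilibrium.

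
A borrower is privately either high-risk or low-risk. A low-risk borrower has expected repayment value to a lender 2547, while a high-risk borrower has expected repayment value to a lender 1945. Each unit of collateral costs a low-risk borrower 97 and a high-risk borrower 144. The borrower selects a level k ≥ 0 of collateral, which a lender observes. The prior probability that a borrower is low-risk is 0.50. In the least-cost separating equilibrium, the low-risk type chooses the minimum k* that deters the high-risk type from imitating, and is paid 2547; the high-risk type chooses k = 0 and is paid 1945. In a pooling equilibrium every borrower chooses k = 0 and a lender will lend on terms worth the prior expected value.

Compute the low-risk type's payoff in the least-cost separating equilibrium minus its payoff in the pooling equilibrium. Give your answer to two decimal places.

-104.51

Least-cost separating signal: k* solves 1945 = 2547 − 144·k*, so k* = (2547 − 1945)/144 ≈ 4.1806.
Low-risk type's separating payoff: 2547 − 97 × k* = 2547 − 97 × (2547 − 1945)/144 = 2547 − 58394/144 ≈ 2141.4861.
Pooling payoff: 0.50 × 2547 + 0.50 × 1945 = 2246.
Difference: 2141.4861 − 2246 = -104.5139, i.e. -104.51 to two decimal places.
The low-risk type would prefer the pooling outcome.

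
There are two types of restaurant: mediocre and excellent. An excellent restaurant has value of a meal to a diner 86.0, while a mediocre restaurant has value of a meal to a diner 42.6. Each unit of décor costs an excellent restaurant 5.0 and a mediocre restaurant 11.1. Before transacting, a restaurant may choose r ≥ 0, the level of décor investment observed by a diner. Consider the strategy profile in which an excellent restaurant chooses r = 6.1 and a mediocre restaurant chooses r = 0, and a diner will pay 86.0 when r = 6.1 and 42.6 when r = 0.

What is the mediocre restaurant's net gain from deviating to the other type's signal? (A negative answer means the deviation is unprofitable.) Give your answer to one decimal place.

-24.3

Playing r = 0 the mediocre restaurant receives 42.6.
Deviating to r = 6.1 brings payment 86.0 at cost 11.1 × 6.1 = 67.71, netting 18.29.
Gain from deviating: 18.29 − 42.6 = -24.31, i.e. -24.3 to one decimal place.
The gain is negative, so the mediocre type's incentive-compatibility constraint is satisfied.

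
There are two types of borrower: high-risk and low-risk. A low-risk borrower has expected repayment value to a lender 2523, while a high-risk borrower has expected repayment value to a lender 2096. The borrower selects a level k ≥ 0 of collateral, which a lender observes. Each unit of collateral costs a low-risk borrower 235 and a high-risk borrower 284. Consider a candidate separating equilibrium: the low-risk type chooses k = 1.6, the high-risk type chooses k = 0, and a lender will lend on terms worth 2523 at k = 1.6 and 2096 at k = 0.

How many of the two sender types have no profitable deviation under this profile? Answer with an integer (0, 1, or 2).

2

Low-risk type: signal → 2523 − 235 × 1.6 = 2147; deviate to 0 → 2096. IC holds (2147 ≥ 2096).
High-risk type: stay at 0 → 2096; mimic → 2523 − 284 × 1.6 = 2068.6. IC holds (2096 ≥ 2068.6).
2 of 2 constraints hold, so this is a separating equilibrium.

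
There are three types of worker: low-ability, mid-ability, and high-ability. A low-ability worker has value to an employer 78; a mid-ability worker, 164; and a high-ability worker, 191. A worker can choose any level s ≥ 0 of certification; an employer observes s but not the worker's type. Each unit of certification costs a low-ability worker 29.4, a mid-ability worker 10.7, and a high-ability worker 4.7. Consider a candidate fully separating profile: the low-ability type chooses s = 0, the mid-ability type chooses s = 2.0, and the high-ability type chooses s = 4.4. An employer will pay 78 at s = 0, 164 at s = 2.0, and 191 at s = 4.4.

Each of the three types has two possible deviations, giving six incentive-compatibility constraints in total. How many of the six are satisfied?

4

High-ability (own payoff 191 − 4.7×4.4 = 170.32): to s=0 gives 78 → no gain ✓; to s=2.0 gives 164 − 4.7×2.0 = 154.6 → no gain ✓.
Low-ability (own payoff 78): to s=2.0 gives 164 − 29.4×2.0 = 105.2 → profitable ✗; to s=4.4 gives 191 − 29.4×4.4 = 61.64 → no gain ✓.
Mid-ability (own payoff 164 − 10.7×2.0 = 142.6): to s=0 gives 78 → no gain ✓; to s=4.4 gives 191 − 10.7×4.4 = 143.92 → profitable ✗.
4 of the 6 constraints hold; not an equilibrium.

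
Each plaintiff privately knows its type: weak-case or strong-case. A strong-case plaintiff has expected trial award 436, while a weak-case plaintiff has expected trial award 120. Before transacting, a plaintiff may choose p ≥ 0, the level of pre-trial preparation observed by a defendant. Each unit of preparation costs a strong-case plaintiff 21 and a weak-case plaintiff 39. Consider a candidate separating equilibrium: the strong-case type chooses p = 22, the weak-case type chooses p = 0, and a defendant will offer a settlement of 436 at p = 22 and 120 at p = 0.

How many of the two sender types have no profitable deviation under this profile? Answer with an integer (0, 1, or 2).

1

Weak-case type: stay at 0 → 120; mimic → 436 − 39 × 22 = -422. IC holds (120 ≥ -422).
Strong-case type: signal → 436 − 21 × 22 = -26; deviate to 0 → 120. IC fails (-26 < 120).
1 of 2 constraints hold, so this profile is not an equilibrium.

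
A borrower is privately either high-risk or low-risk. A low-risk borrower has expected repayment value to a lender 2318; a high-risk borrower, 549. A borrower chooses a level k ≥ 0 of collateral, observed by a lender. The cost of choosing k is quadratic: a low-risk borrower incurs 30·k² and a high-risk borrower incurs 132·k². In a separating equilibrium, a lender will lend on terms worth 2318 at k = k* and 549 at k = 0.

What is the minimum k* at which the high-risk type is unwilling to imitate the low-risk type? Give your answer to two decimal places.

The high-risk type at k = 0 receives 549; imitating at k* yields 2318 − 132·k*².
Indifference: 549 = 2318 − 132·k*², so k*² = (2318 − 549) / 132 ≈ 13.4015.
k* = √13.4015 ≈ 3.66.

3.66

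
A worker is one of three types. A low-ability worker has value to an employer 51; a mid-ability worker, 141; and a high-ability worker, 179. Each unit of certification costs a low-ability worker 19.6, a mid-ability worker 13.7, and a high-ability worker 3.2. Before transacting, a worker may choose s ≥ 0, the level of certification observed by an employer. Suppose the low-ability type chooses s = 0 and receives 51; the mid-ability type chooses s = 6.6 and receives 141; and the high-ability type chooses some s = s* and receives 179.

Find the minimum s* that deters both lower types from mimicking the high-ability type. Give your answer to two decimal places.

Mid-ability type (on-path payoff 141 − 13.7×6.6 = 50.58) won't mimic when 50.58 ≥ 179 − 13.7·s*, i.e. s* ≥ 9.37.
Low-ability type (on-path payoff 51) won't mimic when 51 ≥ 179 − 19.6·s*, i.e. s* ≥ 6.53.
Both must hold, so s* = max(6.53, 9.37) = 9.37. The mid-ability type's constraint binds.

9.37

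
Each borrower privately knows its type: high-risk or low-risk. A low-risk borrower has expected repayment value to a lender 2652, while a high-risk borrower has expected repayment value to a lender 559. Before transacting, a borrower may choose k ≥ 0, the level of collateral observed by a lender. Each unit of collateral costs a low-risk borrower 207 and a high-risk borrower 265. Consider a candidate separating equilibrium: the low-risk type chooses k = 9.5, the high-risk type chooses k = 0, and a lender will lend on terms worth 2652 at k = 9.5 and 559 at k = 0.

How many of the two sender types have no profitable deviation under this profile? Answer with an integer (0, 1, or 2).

2

Low-risk type: signal → 2652 − 207 × 9.5 = 685.5; deviate to 0 → 559. IC holds (685.5 ≥ 559).
High-risk type: stay at 0 → 559; mimic → 2652 − 265 × 9.5 = 134.5. IC holds (559 ≥ 134.5).
2 of 2 constraints hold, so this is a separating equilibrium.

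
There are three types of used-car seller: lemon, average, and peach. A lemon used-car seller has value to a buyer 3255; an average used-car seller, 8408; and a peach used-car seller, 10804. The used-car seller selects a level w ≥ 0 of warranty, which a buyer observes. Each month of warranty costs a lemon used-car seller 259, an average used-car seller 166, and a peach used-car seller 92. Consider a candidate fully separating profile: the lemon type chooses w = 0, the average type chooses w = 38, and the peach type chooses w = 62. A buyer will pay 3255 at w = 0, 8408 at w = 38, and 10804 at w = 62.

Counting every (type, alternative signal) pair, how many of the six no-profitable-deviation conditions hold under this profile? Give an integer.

Peach (own payoff 10804 − 92×62 = 5100): to w=0 gives 3255 → no gain ✓; to w=38 gives 8408 − 92×38 = 4912 → no gain ✓.
Average (own payoff 8408 − 166×38 = 2100): to w=0 gives 3255 → profitable ✗; to w=62 gives 10804 − 166×62 = 512 → no gain ✓.
Lemon (own payoff 3255): to w=38 gives 8408 − 259×38 = -1434 → no gain ✓; to w=62 gives 10804 − 259×62 = -5254 → no gain ✓.
5 of the 6 constraints hold; not an equilibrium.

5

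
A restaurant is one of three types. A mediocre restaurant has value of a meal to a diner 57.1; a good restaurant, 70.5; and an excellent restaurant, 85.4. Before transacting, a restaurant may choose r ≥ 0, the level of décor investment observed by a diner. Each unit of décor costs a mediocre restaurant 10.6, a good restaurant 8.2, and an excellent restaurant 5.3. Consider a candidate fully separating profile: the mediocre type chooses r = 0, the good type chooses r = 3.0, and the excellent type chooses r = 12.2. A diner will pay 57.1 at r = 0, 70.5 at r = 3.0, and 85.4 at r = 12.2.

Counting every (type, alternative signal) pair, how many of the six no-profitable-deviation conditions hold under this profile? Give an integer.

3

Mediocre (own payoff 57.1): to r=3.0 gives 70.5 − 10.6×3.0 = 38.7 → no gain ✓; to r=12.2 gives 85.4 − 10.6×12.2 = -43.92 → no gain ✓.
Good (own payoff 70.5 − 8.2×3.0 = 45.9): to r=0 gives 57.1 → profitable ✗; to r=12.2 gives 85.4 − 8.2×12.2 = -14.64 → no gain ✓.
Excellent (own payoff 85.4 − 5.3×12.2 = 20.74): to r=0 gives 57.1 → profitable ✗; to r=3.0 gives 70.5 − 5.3×3.0 = 54.6 → profitable ✗.
3 of the 6 constraints hold; not an equilibrium.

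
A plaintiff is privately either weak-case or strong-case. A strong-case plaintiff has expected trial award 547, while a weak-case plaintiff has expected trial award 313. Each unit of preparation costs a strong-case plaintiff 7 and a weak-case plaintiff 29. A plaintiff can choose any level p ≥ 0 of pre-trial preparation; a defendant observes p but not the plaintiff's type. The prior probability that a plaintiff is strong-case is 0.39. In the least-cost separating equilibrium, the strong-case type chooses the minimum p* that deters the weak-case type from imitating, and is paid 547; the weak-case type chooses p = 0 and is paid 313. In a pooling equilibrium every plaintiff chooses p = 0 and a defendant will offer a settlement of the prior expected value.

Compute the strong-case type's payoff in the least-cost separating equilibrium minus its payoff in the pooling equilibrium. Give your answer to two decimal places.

86.26

Least-cost separating signal: p* solves 313 = 547 − 29·p*, so p* = (547 − 313)/29 ≈ 8.0690.
Strong-case type's separating payoff: 547 − 7 × p* = 547 − 7 × (547 − 313)/29 = 547 − 1638/29 ≈ 490.5172.
Pooling payoff: 0.39 × 547 + 0.61 × 313 = 404.26.
Difference: 490.5172 − 404.26 = 86.2572, i.e. 86.26 to two decimal places.
The strong-case type prefers to separate.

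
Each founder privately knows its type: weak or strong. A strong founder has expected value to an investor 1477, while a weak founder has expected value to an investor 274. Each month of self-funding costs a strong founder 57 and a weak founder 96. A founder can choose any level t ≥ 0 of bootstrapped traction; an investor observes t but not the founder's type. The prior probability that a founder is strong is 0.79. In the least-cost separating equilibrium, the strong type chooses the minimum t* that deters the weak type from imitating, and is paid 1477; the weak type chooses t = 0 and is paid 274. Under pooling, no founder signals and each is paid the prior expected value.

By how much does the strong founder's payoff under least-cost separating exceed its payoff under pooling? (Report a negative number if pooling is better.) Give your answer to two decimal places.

-461.65

Least-cost separating signal: t* solves 274 = 1477 − 96·t*, so t* = (1477 − 274)/96 ≈ 12.5313.
Strong type's separating payoff: 1477 − 57 × t* = 1477 − 57 × (1477 − 274)/96 = 1477 − 68571/96 ≈ 762.7188.
Pooling payoff: 0.79 × 1477 + 0.21 × 274 = 1224.37.
Difference: 762.7188 − 1224.37 = -461.6512, i.e. -461.65 to two decimal places.
The strong type would prefer the pooling outcome.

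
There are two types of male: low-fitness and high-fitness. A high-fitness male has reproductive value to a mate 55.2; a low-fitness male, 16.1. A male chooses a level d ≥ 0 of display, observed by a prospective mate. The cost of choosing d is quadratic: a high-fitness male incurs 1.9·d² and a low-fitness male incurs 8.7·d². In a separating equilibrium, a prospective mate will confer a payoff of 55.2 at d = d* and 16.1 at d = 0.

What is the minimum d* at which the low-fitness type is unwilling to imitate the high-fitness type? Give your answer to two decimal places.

2.12

The low-fitness type at d = 0 receives 16.1; imitating at d* yields 55.2 − 8.7·d*².
Indifference: 16.1 = 55.2 − 8.7·d*², so d*² = (55.2 − 16.1) / 8.7 ≈ 4.4943.
d* = √4.4943 ≈ 2.12.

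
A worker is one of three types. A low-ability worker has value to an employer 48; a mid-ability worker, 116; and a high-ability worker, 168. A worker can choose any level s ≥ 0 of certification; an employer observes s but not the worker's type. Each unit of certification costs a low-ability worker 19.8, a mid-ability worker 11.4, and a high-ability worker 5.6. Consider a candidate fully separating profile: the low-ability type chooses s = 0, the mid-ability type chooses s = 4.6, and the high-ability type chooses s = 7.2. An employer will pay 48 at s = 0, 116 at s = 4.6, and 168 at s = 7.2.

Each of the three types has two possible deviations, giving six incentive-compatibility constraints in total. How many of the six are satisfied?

5

Low-ability (own payoff 48): to s=4.6 gives 116 − 19.8×4.6 = 24.92 → no gain ✓; to s=7.2 gives 168 − 19.8×7.2 = 25.44 → no gain ✓.
Mid-ability (own payoff 116 − 11.4×4.6 = 63.56): to s=0 gives 48 → no gain ✓; to s=7.2 gives 168 − 11.4×7.2 = 85.92 → profitable ✗.
High-ability (own payoff 168 − 5.6×7.2 = 127.68): to s=0 gives 48 → no gain ✓; to s=4.6 gives 116 − 5.6×4.6 = 90.24 → no gain ✓.
5 of the 6 constraints hold; not an equilibrium.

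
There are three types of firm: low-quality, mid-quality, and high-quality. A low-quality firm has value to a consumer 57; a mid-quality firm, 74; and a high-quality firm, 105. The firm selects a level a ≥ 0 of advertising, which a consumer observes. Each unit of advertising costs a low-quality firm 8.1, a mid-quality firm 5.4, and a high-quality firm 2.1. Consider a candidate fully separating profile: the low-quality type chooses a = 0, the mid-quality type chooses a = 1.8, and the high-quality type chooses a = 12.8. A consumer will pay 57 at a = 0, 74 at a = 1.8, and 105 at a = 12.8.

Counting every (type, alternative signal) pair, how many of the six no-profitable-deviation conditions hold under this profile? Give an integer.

Low-quality (own payoff 57): to a=1.8 gives 74 − 8.1×1.8 = 59.42 → profitable ✗; to a=12.8 gives 105 − 8.1×12.8 = 1.32 → no gain ✓.
High-quality (own payoff 105 − 2.1×12.8 = 78.12): to a=0 gives 57 → no gain ✓; to a=1.8 gives 74 − 2.1×1.8 = 70.22 → no gain ✓.
Mid-quality (own payoff 74 − 5.4×1.8 = 64.28): to a=0 gives 57 → no gain ✓; to a=12.8 gives 105 − 5.4×12.8 = 35.88 → no gain ✓.
5 of the 6 constraints hold; not an equilibrium.

5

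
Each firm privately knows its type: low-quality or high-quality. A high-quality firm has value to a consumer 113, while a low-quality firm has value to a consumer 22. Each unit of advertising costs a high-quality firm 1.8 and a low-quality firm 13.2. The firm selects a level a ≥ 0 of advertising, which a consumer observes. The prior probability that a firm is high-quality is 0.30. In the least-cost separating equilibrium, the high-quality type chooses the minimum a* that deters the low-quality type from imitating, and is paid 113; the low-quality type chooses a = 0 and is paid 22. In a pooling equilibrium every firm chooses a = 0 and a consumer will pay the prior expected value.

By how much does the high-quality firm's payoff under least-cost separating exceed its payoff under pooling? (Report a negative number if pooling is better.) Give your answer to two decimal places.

51.29

Least-cost separating signal: a* solves 22 = 113 − 13.2·a*, so a* = (113 − 22)/13.2 ≈ 6.8939.
High-quality type's separating payoff: 113 − 1.8 × a* = 113 − 1.8 × (113 − 22)/13.2 = 113 − 163.8/13.2 ≈ 100.5909.
Pooling payoff: 0.30 × 113 + 0.70 × 22 = 49.3.
Difference: 100.5909 − 49.3 = 51.2909, i.e. 51.29 to two decimal places.
The high-quality type prefers to separate.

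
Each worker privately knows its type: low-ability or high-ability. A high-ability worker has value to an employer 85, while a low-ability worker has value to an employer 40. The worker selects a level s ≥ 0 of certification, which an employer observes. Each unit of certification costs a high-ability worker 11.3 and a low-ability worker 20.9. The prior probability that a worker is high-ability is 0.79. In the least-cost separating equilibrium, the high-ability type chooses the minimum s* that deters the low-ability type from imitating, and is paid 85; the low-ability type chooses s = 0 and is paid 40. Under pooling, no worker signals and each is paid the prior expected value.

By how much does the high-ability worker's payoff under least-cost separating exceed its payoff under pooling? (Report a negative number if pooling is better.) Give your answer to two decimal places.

Least-cost separating signal: s* solves 40 = 85 − 20.9·s*, so s* = (85 − 40)/20.9 ≈ 2.1531.
High-ability type's separating payoff: 85 − 11.3 × s* = 85 − 11.3 × (85 − 40)/20.9 = 85 − 508.5/20.9 ≈ 60.6699.
Pooling payoff: 0.79 × 85 + 0.21 × 40 = 75.55.
Difference: 60.6699 − 75.55 = -14.8801, i.e. -14.88 to two decimal places.
The high-ability type would prefer the pooling outcome.

-14.88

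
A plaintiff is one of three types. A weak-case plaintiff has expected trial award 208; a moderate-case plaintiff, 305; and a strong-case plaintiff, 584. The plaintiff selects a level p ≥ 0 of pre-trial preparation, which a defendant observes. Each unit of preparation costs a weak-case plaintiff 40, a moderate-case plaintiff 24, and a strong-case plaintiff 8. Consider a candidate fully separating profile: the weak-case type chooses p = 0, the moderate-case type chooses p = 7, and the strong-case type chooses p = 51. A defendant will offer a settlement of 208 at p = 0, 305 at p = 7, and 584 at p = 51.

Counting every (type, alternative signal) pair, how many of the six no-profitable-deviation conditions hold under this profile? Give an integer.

3

Moderate-case (own payoff 305 − 24×7 = 137): to p=0 gives 208 → profitable ✗; to p=51 gives 584 − 24×51 = -640 → no gain ✓.
Weak-case (own payoff 208): to p=7 gives 305 − 40×7 = 25 → no gain ✓; to p=51 gives 584 − 40×51 = -1456 → no gain ✓.
Strong-case (own payoff 584 − 8×51 = 176): to p=0 gives 208 → profitable ✗; to p=7 gives 305 − 8×7 = 249 → profitable ✗.
3 of the 6 constraints hold; not an equilibrium.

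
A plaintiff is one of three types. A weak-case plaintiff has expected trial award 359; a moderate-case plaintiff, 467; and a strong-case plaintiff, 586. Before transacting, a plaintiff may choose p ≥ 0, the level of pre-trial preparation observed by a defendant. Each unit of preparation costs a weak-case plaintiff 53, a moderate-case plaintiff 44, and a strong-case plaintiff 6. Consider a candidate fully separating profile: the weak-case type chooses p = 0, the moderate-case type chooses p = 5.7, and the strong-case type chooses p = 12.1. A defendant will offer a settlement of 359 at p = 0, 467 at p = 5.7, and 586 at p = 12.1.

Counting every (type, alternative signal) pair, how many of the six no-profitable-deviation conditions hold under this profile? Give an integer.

Moderate-case (own payoff 467 − 44×5.7 = 216.2): to p=0 gives 359 → profitable ✗; to p=12.1 gives 586 − 44×12.1 = 53.6 → no gain ✓.
Weak-case (own payoff 359): to p=5.7 gives 467 − 53×5.7 = 164.9 → no gain ✓; to p=12.1 gives 586 − 53×12.1 = -55.3 → no gain ✓.
Strong-case (own payoff 586 − 6×12.1 = 513.4): to p=0 gives 359 → no gain ✓; to p=5.7 gives 467 − 6×5.7 = 432.8 → no gain ✓.
5 of the 6 constraints hold; not an equilibrium.

5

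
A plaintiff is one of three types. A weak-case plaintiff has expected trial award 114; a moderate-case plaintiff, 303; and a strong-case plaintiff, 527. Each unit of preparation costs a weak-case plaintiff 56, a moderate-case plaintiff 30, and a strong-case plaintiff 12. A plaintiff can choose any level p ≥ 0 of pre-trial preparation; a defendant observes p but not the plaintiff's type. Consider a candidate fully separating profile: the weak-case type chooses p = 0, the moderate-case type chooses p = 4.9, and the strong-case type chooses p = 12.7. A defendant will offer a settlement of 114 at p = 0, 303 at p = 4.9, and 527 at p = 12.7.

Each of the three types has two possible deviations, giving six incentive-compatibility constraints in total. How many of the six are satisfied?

Moderate-case (own payoff 303 − 30×4.9 = 156): to p=0 gives 114 → no gain ✓; to p=12.7 gives 527 − 30×12.7 = 146 → no gain ✓.
Weak-case (own payoff 114): to p=4.9 gives 303 − 56×4.9 = 28.6 → no gain ✓; to p=12.7 gives 527 − 56×12.7 = -184.2 → no gain ✓.
Strong-case (own payoff 527 − 12×12.7 = 374.6): to p=0 gives 114 → no gain ✓; to p=4.9 gives 303 − 12×4.9 = 244.2 → no gain ✓.
6 of the 6 constraints hold; this profile is a separating equilibrium.

6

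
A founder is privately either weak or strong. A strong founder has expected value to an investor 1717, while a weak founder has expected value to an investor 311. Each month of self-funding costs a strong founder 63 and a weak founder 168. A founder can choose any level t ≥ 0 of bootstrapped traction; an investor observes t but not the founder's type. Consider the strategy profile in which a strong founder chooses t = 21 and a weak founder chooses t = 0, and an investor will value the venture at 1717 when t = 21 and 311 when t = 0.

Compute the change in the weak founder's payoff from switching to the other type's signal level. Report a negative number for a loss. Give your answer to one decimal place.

Playing t = 0 the weak founder receives 311.
Deviating to t = 21 brings payment 1717 at cost 168 × 21 = 3528, netting -1811.
Gain from deviating: -1811 − 311 = -2122.0.
The gain is negative, so the weak type's incentive-compatibility constraint is satisfied.

-2122.0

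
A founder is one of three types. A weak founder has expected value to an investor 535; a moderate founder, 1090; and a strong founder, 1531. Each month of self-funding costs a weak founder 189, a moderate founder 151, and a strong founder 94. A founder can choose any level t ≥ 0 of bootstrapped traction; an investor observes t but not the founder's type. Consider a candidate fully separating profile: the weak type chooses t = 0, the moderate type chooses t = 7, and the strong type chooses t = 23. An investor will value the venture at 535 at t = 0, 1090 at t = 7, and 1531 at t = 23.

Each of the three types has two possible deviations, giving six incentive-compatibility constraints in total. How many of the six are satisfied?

3

Weak (own payoff 535): to t=7 gives 1090 − 189×7 = -233 → no gain ✓; to t=23 gives 1531 − 189×23 = -2816 → no gain ✓.
Strong (own payoff 1531 − 94×23 = -631): to t=0 gives 535 → profitable ✗; to t=7 gives 1090 − 94×7 = 432 → profitable ✗.
Moderate (own payoff 1090 − 151×7 = 33): to t=0 gives 535 → profitable ✗; to t=23 gives 1531 − 151×23 = -1942 → no gain ✓.
3 of the 6 constraints hold; not an equilibrium.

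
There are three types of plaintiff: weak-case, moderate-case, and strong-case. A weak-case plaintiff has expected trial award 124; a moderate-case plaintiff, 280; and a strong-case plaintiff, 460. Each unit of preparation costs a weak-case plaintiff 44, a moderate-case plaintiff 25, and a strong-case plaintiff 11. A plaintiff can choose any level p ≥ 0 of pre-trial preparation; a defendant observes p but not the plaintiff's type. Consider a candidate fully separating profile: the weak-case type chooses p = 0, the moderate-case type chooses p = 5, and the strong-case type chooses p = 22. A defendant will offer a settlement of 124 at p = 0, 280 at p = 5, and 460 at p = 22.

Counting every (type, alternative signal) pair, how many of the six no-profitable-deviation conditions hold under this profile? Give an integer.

Strong-case (own payoff 460 − 11×22 = 218): to p=0 gives 124 → no gain ✓; to p=5 gives 280 − 11×5 = 225 → profitable ✗.
Weak-case (own payoff 124): to p=5 gives 280 − 44×5 = 60 → no gain ✓; to p=22 gives 460 − 44×22 = -508 → no gain ✓.
Moderate-case (own payoff 280 − 25×5 = 155): to p=0 gives 124 → no gain ✓; to p=22 gives 460 − 25×22 = -90 → no gain ✓.
5 of the 6 constraints hold; not an equilibrium.

5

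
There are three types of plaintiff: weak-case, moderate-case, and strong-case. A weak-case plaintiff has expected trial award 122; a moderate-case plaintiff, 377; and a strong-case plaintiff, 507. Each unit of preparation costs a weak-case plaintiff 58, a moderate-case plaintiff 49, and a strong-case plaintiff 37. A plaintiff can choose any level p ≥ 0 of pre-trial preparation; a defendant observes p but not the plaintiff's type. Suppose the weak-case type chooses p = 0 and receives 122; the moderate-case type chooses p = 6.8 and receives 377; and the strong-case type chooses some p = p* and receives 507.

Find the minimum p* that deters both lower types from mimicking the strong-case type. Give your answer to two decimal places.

9.45

Moderate-case type (on-path payoff 377 − 49×6.8 = 43.8) won't mimic when 43.8 ≥ 507 − 49·p*, i.e. p* ≥ 9.45.
Weak-case type (on-path payoff 122) won't mimic when 122 ≥ 507 − 58·p*, i.e. p* ≥ 6.64.
Both must hold, so p* = max(6.64, 9.45) = 9.45. The moderate-case type's constraint binds.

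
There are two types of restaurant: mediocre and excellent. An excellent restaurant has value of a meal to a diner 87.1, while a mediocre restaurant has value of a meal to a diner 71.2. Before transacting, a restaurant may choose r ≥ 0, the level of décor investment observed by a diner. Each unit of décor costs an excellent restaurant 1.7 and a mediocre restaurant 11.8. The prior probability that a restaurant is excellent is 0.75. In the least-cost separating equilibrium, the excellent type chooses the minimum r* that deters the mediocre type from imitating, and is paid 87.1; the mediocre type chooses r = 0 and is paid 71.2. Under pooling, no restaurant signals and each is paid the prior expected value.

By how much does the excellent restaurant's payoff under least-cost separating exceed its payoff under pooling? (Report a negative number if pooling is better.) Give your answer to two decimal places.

1.68

Least-cost separating signal: r* solves 71.2 = 87.1 − 11.8·r*, so r* = (87.1 − 71.2)/11.8 ≈ 1.3475.
Excellent type's separating payoff: 87.1 − 1.7 × r* = 87.1 − 1.7 × (87.1 − 71.2)/11.8 = 87.1 − 27.03/11.8 ≈ 84.8093.
Pooling payoff: 0.75 × 87.1 + 0.25 × 71.2 = 83.125.
Difference: 84.8093 − 83.125 = 1.6843, i.e. 1.68 to two decimal places.
The excellent type prefers to separate.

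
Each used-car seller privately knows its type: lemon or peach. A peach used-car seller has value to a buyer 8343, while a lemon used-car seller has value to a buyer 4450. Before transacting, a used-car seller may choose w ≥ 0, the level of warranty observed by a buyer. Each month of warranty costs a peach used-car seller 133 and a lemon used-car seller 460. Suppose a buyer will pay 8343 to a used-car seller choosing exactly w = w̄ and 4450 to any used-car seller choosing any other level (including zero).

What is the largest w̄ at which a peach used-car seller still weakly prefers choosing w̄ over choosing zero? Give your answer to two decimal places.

29.27

Choosing w̄ yields the peach type 8343 − 133·w̄; choosing zero yields 4450.
The peach type is indifferent at 8343 − 133·w̄ = 4450, i.e. w̄ = (8343 − 4450) / 133 ≈ 29.27.
For any w̄ above 29.27 the peach type would rather pool at zero, so separation collapses.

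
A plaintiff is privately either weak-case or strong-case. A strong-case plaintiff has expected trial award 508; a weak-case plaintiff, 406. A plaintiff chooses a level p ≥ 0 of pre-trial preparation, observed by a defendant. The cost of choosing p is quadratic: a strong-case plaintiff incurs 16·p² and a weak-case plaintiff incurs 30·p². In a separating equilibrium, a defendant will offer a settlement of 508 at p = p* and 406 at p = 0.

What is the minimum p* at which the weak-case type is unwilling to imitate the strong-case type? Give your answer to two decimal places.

The weak-case type at p = 0 receives 406; imitating at p* yields 508 − 30·p*².
Indifference: 406 = 508 − 30·p*², so p*² = (508 − 406) / 30 = 3.4.
p* = √3.4 ≈ 1.84.

1.84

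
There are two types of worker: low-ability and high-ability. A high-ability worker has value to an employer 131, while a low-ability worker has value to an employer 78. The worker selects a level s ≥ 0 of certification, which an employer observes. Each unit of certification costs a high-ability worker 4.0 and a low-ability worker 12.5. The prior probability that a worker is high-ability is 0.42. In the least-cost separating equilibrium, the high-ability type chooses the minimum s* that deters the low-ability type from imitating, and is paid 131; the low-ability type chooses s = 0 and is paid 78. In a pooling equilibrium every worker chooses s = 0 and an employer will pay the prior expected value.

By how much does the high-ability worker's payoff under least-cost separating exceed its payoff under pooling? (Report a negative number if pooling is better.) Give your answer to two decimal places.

13.78

Least-cost separating signal: s* solves 78 = 131 − 12.5·s*, so s* = (131 − 78)/12.5 = 4.24.
High-ability type's separating payoff: 131 − 4.0 × s* = 131 − 4.0 × (131 − 78)/12.5 = 131 − 212/12.5 = 114.04.
Pooling payoff: 0.42 × 131 + 0.58 × 78 = 100.26.
Difference: 114.04 − 100.26 = 13.78.
The high-ability type prefers to separate.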